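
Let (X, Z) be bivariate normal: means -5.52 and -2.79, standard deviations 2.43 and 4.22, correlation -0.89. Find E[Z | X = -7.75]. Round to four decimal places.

E[Z | X=x] = μ_Z + ρ(σ_Z/σ_X)(x − μ_X) for jointly normal variables.
E[Z | X=-7.75] = -2.79 + (-0.89)·(4.22/2.43)·(-7.75 − (-5.52)) = -2.79 + (-1.5456)·(-2.23) = 0.6567.

0.6567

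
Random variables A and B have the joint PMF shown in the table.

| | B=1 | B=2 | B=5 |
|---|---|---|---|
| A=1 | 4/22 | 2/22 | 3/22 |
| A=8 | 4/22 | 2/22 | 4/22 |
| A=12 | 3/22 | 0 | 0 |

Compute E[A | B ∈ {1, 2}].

P(B ∈ {1, 2}) = 15/22.
Σ A·P over the event = 1·(4/22) + 1·(2/22) + 8·(4/22) + 8·(2/22) + 12·(3/22) = 45/11.
E[A | B ∈ {1, 2}] = (45/11) / (15/22) = 6.

6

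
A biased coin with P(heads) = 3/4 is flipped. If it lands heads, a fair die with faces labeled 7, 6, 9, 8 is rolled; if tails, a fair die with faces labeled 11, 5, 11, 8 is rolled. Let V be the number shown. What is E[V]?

E[V | heads] = (7+6+9+8)/4 = 15/2.
E[V | tails] = (11+5+11+8)/4 = 35/4.
E[V] = (3/4)·(15/2) + (1/4)·(35/4) = 125/16.

125/16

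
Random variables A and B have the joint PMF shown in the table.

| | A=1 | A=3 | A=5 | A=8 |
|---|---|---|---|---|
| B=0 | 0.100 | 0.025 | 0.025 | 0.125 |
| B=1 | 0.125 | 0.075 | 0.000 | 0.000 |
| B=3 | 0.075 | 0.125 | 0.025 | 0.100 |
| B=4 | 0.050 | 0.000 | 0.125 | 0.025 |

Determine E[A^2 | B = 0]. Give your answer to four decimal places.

P(B = 0) = 0.275.
Σ A^2·P over the event = 1·(0.100) + 9·(0.025) + 25·(0.025) + 64·(0.125) = 8.950.
E[A^2 | B = 0] = (8.950) / (0.275) = 32.5455.

32.5455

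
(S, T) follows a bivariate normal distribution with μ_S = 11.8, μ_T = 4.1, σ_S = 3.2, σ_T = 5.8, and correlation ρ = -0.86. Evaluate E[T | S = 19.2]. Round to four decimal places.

E[T | S=x] = μ_T + ρ(σ_T/σ_S)(x − μ_S) for jointly normal variables.
E[T | S=19.2] = 4.1 + (-0.86)·(5.8/3.2)·(19.2 − (11.8)) = 4.1 + (-1.55875)·(7.4) = -7.4348.

-7.4348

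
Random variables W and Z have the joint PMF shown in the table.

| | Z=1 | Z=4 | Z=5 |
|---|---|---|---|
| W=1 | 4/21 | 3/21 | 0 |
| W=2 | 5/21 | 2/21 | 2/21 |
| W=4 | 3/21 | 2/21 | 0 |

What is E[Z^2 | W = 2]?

29/3

P(W = 2) = 3/7.
Summing Z^2·P(W=x,Z=y) over the conditioning event gives 29/7.
E[Z^2 | W = 2] = (29/7) / (3/7) = 29/3.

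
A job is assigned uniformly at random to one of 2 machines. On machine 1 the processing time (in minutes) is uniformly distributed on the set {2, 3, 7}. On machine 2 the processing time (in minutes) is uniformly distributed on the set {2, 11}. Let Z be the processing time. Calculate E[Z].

E[Z | machine 1] = (2+3+7)/3 = 4.
E[Z | machine 2] = (2+11)/2 = 13/2.
E[Z] = (1/2)·(4) + (1/2)·(13/2) = 21/4.

21/4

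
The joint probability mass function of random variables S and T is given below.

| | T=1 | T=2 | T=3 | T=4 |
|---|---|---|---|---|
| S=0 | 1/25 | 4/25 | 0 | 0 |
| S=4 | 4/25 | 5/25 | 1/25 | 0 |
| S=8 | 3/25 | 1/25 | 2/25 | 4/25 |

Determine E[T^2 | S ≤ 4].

P(S ≤ 4) = 3/5.
Σ T^2·P over the event = 1·(1/25) + 4·(4/25) + 1·(4/25) + 4·(5/25) + 9·(1/25) = 2.
E[T^2 | S ≤ 4] = (2) / (3/5) = 10/3.

10/3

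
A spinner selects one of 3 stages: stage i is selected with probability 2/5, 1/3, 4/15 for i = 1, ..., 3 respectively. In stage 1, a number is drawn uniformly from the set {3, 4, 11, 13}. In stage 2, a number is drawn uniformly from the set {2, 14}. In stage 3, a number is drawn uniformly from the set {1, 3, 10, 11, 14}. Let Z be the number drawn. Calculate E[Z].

E[Z | stage 1] = (3+4+11+13)/4 = 31/4.
E[Z | stage 2] = (2+14)/2 = 8.
E[Z | stage 3] = (1+3+10+11+14)/5 = 39/5.
By the law of total expectation,
E[Z] = (2/5)·(31/4) + (1/3)·(8) + (4/15)·(39/5) = 1177/150.

1177/150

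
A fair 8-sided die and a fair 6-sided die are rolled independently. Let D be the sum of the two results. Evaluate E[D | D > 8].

32/3

P(D > 8) = 7/16.
Σ over the event: 9·1/8 + 10·5/48 + 11·1/12 + 12·1/16 + 13·1/24 + 14·1/48 = 14/3.
E[D | D > 8] = (14/3) / (7/16) = 32/3.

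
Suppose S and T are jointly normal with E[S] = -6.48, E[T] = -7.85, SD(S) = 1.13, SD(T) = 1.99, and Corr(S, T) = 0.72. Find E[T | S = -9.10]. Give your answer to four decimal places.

For a bivariate normal, E[T | S=x] = μ_T + ρ·(σ_T/σ_S)·(x − μ_S).
E[T | S=-9.10] = -7.85 + (0.72)·(1.99/1.13)·(-9.10 − (-6.48)) = -7.85 + (1.26796)·(-2.62) = -11.1721.

-11.1721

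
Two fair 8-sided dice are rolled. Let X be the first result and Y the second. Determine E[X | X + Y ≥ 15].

23/3

P(X + Y ≥ 15) = 3/64.
Summing X·P(x,y) over outcomes with X + Y ≥ 15 gives 23/64.
E[X | X + Y ≥ 15] = (23/64) / (3/64) = 23/3.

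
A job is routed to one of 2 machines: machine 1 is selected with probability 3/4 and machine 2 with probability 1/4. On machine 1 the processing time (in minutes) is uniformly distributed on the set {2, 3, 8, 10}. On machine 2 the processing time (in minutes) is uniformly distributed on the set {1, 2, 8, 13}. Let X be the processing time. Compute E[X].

93/16

E[X | machine 1] = (2+3+8+10)/4 = 23/4.
E[X | machine 2] = (1+2+8+13)/4 = 6.
E[X] = (3/4)·(23/4) + (1/4)·(6) = 93/16.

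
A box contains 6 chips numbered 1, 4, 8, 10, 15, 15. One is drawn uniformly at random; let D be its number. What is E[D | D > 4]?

P(D > 4) = 2/3.
Σ over the event: 8·1/6 + 10·1/6 + 15·1/3 = 8.
E[D | D > 4] = (8) / (2/3) = 12.

12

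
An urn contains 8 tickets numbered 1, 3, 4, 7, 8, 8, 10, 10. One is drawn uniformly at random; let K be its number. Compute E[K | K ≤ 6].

P(K ≤ 6) = 3/8.
Σ over the event: 1·1/8 + 3·1/8 + 4·1/8 = 1.
E[K | K ≤ 6] = (1) / (3/8) = 8/3.

8/3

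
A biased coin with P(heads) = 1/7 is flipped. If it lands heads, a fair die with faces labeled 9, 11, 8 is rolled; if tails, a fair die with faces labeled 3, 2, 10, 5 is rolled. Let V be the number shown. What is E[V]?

E[V | heads] = (9+11+8)/3 = 28/3.
E[V | tails] = (3+2+10+5)/4 = 5.
By the law of total expectation,
E[V] = (1/7)·(28/3) + (6/7)·(5) = 118/21.

118/21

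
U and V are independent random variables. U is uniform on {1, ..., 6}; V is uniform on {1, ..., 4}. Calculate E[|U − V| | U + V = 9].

2

Outcomes with U + V = 9: (5,4), (6,3), each with probability 1/24.
E[|U − V| | U + V = 9] = (1 + 3) / 2 = 2.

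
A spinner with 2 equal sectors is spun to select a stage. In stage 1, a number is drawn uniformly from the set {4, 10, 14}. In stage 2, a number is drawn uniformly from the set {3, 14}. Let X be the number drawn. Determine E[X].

107/12

E[X | stage 1] = (4+10+14)/3 = 28/3.
E[X | stage 2] = (3+14)/2 = 17/2.
By the law of total expectation,
E[X] = (1/2)·(28/3) + (1/2)·(17/2) = 107/12.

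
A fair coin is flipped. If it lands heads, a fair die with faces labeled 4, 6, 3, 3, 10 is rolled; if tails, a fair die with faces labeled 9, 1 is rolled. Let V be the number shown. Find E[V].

E[V | heads] = (4+6+3+3+10)/5 = 26/5.
E[V | tails] = (9+1)/2 = 5.
By the law of total expectation,
E[V] = (1/2)·(26/5) + (1/2)·(5) = 51/10.

51/10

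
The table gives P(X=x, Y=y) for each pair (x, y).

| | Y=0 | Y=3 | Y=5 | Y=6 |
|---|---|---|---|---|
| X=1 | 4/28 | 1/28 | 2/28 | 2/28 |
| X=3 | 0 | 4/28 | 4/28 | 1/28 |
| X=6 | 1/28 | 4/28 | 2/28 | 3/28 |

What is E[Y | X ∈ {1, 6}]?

P(X ∈ {1, 6}) = 19/28.
Summing Y·P(X=x,Y=y) over the conditioning event gives 65/28.
E[Y | X ∈ {1, 6}] = (65/28) / (19/28) = 65/19.

65/19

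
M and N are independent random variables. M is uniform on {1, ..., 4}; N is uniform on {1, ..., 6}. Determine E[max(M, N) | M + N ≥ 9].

Outcomes with M + N ≥ 9: (3,6), (4,5), (4,6), each with probability 1/24.
E[max(M, N) | M + N ≥ 9] = (6 + 5 + 6) / 3 = 17/3.

17/3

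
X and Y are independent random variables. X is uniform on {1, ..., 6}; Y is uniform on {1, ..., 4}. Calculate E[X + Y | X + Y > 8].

28/3

Outcomes with X + Y > 8: (5,4), (6,3), (6,4), each with probability 1/24.
E[X + Y | X + Y > 8] = (9 + 9 + 10) / 3 = 28/3.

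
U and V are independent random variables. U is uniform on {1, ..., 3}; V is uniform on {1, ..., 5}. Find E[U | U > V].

Outcomes with U > V: (2,1), (3,1), (3,2), each with probability 1/15.
E[U | U > V] = (2 + 3 + 3) / 3 = 8/3.

8/3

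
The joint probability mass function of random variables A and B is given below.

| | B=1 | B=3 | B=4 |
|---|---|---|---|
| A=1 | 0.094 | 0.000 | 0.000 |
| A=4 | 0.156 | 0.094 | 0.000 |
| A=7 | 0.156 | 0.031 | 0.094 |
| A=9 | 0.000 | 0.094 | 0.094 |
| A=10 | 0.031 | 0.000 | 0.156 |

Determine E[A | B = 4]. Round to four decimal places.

P(B = 4) = 0.344.
Σ A·P over the event = 7·(0.094) + 9·(0.094) + 10·(0.156) = 3.064.
E[A | B = 4] = (3.064) / (0.344) = 8.9070.

8.9070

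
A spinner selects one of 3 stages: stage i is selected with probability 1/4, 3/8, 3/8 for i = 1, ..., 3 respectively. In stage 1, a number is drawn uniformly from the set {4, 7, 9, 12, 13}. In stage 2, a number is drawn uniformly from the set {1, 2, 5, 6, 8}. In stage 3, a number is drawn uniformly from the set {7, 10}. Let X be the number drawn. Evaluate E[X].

E[X | stage 1] = (4+7+9+12+13)/5 = 9.
E[X | stage 2] = (1+2+5+6+8)/5 = 22/5.
E[X | stage 3] = (7+10)/2 = 17/2.
E[X] = (1/4)·(9) + (3/8)·(22/5) + (3/8)·(17/2) = 567/80.

567/80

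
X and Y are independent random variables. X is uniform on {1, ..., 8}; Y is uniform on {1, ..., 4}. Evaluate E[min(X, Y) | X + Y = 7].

P(X + Y = 7) = 1/8.
Summing min(X,Y)·P(x,y) over outcomes with X + Y = 7 gives 9/32.
E[min(X, Y) | X + Y = 7] = (9/32) / (1/8) = 9/4.

9/4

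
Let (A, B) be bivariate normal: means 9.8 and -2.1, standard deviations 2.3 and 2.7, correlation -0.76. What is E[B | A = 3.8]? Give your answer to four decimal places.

3.2530

E[B | A=x] = μ_B + ρ(σ_B/σ_A)(x − μ_A) for jointly normal variables.
E[B | A=3.8] = -2.1 + (-0.76)·(2.7/2.3)·(3.8 − (9.8)) = -2.1 + (-0.89217)·(-6) = 3.2530.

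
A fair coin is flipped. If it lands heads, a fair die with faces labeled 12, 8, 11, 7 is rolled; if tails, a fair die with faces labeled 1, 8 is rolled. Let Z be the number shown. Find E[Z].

E[Z | heads] = (12+8+11+7)/4 = 19/2.
E[Z | tails] = (1+8)/2 = 9/2.
By the law of total expectation,
E[Z] = (1/2)·(19/2) + (1/2)·(9/2) = 7.

7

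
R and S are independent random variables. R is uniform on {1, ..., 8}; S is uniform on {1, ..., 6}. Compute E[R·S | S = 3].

27/2

Outcomes with S = 3: (1,3), (2,3), (3,3), (4,3), (5,3), (6,3), (7,3), (8,3), each with probability 1/48.
E[R·S | S = 3] = (3 + 6 + 9 + 12 + 15 + 18 + 21 + 24) / 8 = 27/2.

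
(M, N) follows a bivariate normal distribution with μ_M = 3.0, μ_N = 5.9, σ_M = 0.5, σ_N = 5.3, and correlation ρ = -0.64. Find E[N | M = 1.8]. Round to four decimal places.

E[N | M=x] = μ_N + ρ(σ_N/σ_M)(x − μ_M) for jointly normal variables.
E[N | M=1.8] = 5.9 + (-0.64)·(5.3/0.5)·(1.8 − (3.0)) = 5.9 + (-6.784)·(-1.2) = 14.0408.

14.0408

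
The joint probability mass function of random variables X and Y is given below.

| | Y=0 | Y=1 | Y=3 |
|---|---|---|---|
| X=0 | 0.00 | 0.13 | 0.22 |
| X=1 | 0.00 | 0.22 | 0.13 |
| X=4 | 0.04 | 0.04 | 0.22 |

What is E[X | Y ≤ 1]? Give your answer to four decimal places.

1.2558

P(Y ≤ 1) = 0.43.
Summing X·P(X=x,Y=y) over the conditioning event gives 0.54.
E[X | Y ≤ 1] = (0.54) / (0.43) = 1.2558.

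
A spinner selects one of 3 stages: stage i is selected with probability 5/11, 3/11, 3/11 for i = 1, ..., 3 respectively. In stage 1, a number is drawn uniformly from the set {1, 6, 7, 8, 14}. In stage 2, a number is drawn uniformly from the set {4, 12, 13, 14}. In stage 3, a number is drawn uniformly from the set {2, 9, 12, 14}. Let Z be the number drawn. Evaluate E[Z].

E[Z | stage 1] = (1+6+7+8+14)/5 = 36/5.
E[Z | stage 2] = (4+12+13+14)/4 = 43/4.
E[Z | stage 3] = (2+9+12+14)/4 = 37/4.
E[Z] = (5/11)·(36/5) + (3/11)·(43/4) + (3/11)·(37/4) = 96/11.

96/11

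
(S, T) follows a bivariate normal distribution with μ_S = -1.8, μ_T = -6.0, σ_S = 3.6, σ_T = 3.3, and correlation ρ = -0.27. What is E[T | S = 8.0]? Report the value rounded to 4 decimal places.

-8.4255

For a bivariate normal, E[T | S=x] = μ_T + ρ·(σ_T/σ_S)·(x − μ_S).
E[T | S=8.0] = -6.0 + (-0.27)·(3.3/3.6)·(8.0 − (-1.8)) = -6.0 + (-0.2475)·(9.8) = -8.4255.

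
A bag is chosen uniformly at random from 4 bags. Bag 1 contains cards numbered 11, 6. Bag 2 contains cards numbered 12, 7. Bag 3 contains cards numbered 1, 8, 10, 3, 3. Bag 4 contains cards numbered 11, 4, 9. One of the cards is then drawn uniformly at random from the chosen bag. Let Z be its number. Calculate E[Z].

31/4

E[Z | bag 1] = (11+6)/2 = 17/2.
E[Z | bag 2] = (12+7)/2 = 19/2.
E[Z | bag 3] = (1+8+10+3+3)/5 = 5.
E[Z | bag 4] = (11+4+9)/3 = 8.
E[Z] = (1/4)·(17/2) + (1/4)·(19/2) + (1/4)·(5) + (1/4)·(8) = 31/4.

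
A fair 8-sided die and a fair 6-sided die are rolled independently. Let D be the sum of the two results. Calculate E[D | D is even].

P(D is even) = 1/2.
Σ over the event: 2·1/48 + 4·1/16 + 6·5/48 + 8·1/8 + 10·5/48 + 12·1/16 + 14·1/48 = 4.
E[D | D is even] = (4) / (1/2) = 8.

8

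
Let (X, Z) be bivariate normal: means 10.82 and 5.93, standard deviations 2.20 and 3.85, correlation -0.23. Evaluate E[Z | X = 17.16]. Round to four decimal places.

E[Z | X=x] = μ_Z + ρ(σ_Z/σ_X)(x − μ_X) for jointly normal variables.
E[Z | X=17.16] = 5.93 + (-0.23)·(3.85/2.20)·(17.16 − (10.82)) = 5.93 + (-0.4025)·(6.34) = 3.3782.

3.3782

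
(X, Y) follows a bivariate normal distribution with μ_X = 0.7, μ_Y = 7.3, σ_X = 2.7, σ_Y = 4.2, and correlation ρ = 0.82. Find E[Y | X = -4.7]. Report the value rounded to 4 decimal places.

0.4120

For a bivariate normal, E[Y | X=x] = μ_Y + ρ·(σ_Y/σ_X)·(x − μ_X).
E[Y | X=-4.7] = 7.3 + (0.82)·(4.2/2.7)·(-4.7 − (0.7)) = 7.3 + (1.27556)·(-5.4) = 0.4120.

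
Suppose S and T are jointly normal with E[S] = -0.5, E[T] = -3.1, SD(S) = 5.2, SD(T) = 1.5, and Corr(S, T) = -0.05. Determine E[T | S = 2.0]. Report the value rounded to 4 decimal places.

-3.1361

For a bivariate normal, E[T | S=x] = μ_T + ρ·(σ_T/σ_S)·(x − μ_S).
E[T | S=2.0] = -3.1 + (-0.05)·(1.5/5.2)·(2.0 − (-0.5)) = -3.1 + (-0.014423)·(2.5) = -3.1361.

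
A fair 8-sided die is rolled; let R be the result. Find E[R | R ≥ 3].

Given R ≥ 3, R is equally likely to be any of {3, 4, 5, 6, 7, 8}.
E[R | R ≥ 3] = (3 + 4 + 5 + 6 + 7 + 8) / 6 = 11/2.

11/2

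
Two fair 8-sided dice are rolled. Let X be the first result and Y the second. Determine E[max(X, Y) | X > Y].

6

P(X > Y) = 7/16.
Summing max(X,Y)·P(x,y) over outcomes with X > Y gives 21/8.
E[max(X, Y) | X > Y] = (21/8) / (7/16) = 6.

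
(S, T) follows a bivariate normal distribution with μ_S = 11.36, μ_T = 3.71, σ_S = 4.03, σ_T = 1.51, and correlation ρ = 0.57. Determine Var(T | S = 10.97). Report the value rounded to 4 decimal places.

1.5393

For a bivariate normal, Var(T | S=x) = σ_T²(1 − ρ²).
Var(T | S=10.97) = (1.51)²·(1 − (0.57)²) = 2.2801·0.6751 = 1.5393.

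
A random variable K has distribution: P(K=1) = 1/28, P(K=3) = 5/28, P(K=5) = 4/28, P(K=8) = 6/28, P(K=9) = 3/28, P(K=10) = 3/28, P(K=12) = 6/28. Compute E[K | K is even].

P(K is even) = 15/28.
Σ over the event: 8·3/14 + 10·3/28 + 12·3/14 = 75/14.
E[K | K is even] = (75/14) / (15/28) = 10.

10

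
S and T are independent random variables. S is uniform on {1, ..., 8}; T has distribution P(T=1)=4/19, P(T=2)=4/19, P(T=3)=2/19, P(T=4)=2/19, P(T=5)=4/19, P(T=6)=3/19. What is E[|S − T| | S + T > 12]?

P(S + T > 12) = 5/76.
Summing |S−T|·P(x,y) over outcomes with S + T > 12 gives 21/152.
E[|S − T| | S + T > 12] = (21/152) / (5/76) = 21/10.

21/10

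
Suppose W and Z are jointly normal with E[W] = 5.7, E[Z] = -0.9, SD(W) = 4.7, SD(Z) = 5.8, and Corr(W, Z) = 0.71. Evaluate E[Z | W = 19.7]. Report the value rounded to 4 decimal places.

11.3664

E[Z | W=x] = μ_Z + ρ(σ_Z/σ_W)(x − μ_W) for jointly normal variables.
E[Z | W=19.7] = -0.9 + (0.71)·(5.8/4.7)·(19.7 − (5.7)) = -0.9 + (0.87617)·(14) = 11.3664.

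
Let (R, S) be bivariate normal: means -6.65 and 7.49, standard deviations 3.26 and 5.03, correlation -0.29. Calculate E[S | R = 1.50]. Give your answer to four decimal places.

3.8433

For a bivariate normal, E[S | R=x] = μ_S + ρ·(σ_S/σ_R)·(x − μ_R).
E[S | R=1.50] = 7.49 + (-0.29)·(5.03/3.26)·(1.50 − (-6.65)) = 7.49 + (-0.44745)·(8.15) = 3.8433.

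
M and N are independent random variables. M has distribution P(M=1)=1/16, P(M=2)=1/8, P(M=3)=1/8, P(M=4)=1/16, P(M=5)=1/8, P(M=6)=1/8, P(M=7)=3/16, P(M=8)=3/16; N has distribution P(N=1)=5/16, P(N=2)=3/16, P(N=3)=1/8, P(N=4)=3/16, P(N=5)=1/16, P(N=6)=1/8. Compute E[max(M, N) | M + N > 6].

1167/178

P(M + N > 6) = 89/128.
Summing max(M,N)·P(x,y) over outcomes with M + N > 6 gives 1167/256.
E[max(M, N) | M + N > 6] = (1167/256) / (89/128) = 1167/178.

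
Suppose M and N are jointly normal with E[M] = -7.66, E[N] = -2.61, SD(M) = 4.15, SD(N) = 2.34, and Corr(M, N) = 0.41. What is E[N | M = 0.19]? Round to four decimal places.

The regression of N on M has slope ρ·σ_N/σ_M and passes through (μ_M, μ_N).
E[N | M=0.19] = -2.61 + (0.41)·(2.34/4.15)·(0.19 − (-7.66)) = -2.61 + (0.23118)·(7.85) = -0.7952.

-0.7952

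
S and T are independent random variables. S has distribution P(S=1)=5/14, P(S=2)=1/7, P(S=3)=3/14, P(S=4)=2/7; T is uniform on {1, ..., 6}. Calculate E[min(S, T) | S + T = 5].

19/14

P(S + T = 5) = 1/6.
Summing min(S,T)·P(x,y) over outcomes with S + T = 5 gives 19/84.
E[min(S, T) | S + T = 5] = (19/84) / (1/6) = 19/14.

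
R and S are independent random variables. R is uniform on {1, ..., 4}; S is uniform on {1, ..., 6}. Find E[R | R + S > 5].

P(R + S > 5) = 7/12.
Summing R·P(x,y) over outcomes with R + S > 5 gives 5/3.
E[R | R + S > 5] = (5/3) / (7/12) = 20/7.

20/7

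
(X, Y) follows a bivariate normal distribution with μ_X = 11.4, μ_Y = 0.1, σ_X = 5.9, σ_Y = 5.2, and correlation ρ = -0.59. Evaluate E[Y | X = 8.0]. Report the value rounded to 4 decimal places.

1.8680

For a bivariate normal, E[Y | X=x] = μ_Y + ρ·(σ_Y/σ_X)·(x − μ_X).
E[Y | X=8.0] = 0.1 + (-0.59)·(5.2/5.9)·(8.0 − (11.4)) = 0.1 + (-0.52)·(-3.4) = 1.8680.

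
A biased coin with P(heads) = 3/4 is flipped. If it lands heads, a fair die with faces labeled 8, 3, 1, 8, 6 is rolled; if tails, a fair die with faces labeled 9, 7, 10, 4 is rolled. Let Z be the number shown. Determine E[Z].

E[Z | heads] = (8+3+1+8+6)/5 = 26/5.
E[Z | tails] = (9+7+10+4)/4 = 15/2.
By the law of total expectation,
E[Z] = (3/4)·(26/5) + (1/4)·(15/2) = 231/40.

231/40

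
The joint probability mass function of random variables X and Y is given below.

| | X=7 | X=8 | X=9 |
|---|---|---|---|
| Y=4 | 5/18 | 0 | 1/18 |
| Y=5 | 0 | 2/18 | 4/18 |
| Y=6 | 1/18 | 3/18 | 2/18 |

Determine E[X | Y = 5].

P(Y = 5) = 1/3.
Σ X·P over the event = 8·(2/18) + 9·(4/18) = 26/9.
E[X | Y = 5] = (26/9) / (1/3) = 26/3.

26/3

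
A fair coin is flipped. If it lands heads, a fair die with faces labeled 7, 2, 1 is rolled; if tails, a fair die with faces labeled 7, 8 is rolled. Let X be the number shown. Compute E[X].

65/12

E[X | heads] = (7+2+1)/3 = 10/3.
E[X | tails] = (7+8)/2 = 15/2.
E[X] = (1/2)·(10/3) + (1/2)·(15/2) = 65/12.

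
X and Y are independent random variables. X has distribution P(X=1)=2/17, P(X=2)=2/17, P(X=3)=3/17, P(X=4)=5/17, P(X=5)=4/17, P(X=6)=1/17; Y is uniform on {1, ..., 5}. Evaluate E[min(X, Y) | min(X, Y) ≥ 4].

P(min(X, Y) ≥ 4) = 4/17.
Summing min(X,Y)·P(x,y) over outcomes with min(X, Y) ≥ 4 gives 1.
E[min(X, Y) | min(X, Y) ≥ 4] = (1) / (4/17) = 17/4.

17/4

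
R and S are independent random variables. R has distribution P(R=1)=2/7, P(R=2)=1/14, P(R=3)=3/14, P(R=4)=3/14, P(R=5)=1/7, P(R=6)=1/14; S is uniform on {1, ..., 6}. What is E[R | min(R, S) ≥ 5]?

16/3

P(min(R, S) ≥ 5) = 1/14.
Summing R·P(x,y) over outcomes with min(R, S) ≥ 5 gives 8/21.
E[R | min(R, S) ≥ 5] = (8/21) / (1/14) = 16/3.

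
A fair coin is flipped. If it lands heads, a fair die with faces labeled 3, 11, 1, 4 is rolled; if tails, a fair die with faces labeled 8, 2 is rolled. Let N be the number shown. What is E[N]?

39/8

E[N | heads] = (3+11+1+4)/4 = 19/4.
E[N | tails] = (8+2)/2 = 5.
E[N] = (1/2)·(19/4) + (1/2)·(5) = 39/8.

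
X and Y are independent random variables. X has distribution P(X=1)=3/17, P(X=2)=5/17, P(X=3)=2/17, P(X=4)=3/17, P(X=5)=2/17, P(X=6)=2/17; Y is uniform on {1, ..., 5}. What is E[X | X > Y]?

P(X > Y) = 36/85.
Summing X·P(x,y) over outcomes with X > Y gives 158/85.
E[X | X > Y] = (158/85) / (36/85) = 79/18.

79/18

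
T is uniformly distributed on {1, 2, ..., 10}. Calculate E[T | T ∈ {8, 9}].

P(T ∈ {8, 9}) = 1/5.
Σ over the event: 8·1/10 + 9·1/10 = 17/10.
E[T | T ∈ {8, 9}] = (17/10) / (1/5) = 17/2.

17/2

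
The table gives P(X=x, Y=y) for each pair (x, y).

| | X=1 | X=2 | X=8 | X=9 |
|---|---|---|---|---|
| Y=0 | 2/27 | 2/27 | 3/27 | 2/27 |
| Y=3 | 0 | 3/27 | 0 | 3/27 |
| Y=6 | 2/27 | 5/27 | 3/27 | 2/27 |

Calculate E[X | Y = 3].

P(Y = 3) = 2/9.
Σ X·P over the event = 2·(3/27) + 9·(3/27) = 11/9.
E[X | Y = 3] = (11/9) / (2/9) = 11/2.

11/2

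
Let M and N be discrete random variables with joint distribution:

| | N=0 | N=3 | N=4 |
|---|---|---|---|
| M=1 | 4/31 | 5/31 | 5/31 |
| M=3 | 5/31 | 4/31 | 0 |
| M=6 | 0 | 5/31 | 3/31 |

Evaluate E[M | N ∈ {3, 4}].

P(N ∈ {3, 4}) = 22/31.
Σ M·P over the event = 1·(5/31) + 1·(5/31) + 3·(4/31) + 6·(5/31) + 6·(3/31) = 70/31.
E[M | N ∈ {3, 4}] = (70/31) / (22/31) = 35/11.

35/11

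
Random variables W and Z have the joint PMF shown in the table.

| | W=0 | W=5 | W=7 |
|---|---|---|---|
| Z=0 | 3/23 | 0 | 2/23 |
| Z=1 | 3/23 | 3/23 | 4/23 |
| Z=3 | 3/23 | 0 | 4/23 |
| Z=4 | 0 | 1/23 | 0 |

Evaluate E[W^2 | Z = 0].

98/5

P(Z = 0) = 5/23.
Summing W^2·P(W=x,Z=y) over the conditioning event gives 98/23.
E[W^2 | Z = 0] = (98/23) / (5/23) = 98/5.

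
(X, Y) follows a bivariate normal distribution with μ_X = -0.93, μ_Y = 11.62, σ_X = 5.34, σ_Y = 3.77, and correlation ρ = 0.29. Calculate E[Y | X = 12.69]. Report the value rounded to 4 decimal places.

14.4085

The regression of Y on X has slope ρ·σ_Y/σ_X and passes through (μ_X, μ_Y).
E[Y | X=12.69] = 11.62 + (0.29)·(3.77/5.34)·(12.69 − (-0.93)) = 11.62 + (0.204738)·(13.62) = 14.4085.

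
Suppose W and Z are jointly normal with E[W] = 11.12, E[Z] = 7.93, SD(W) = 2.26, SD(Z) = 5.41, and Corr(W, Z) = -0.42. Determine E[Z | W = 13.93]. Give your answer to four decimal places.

E[Z | W=x] = μ_Z + ρ(σ_Z/σ_W)(x − μ_W) for jointly normal variables.
E[Z | W=13.93] = 7.93 + (-0.42)·(5.41/2.26)·(13.93 − (11.12)) = 7.93 + (-1.0054)·(2.81) = 5.1048.

5.1048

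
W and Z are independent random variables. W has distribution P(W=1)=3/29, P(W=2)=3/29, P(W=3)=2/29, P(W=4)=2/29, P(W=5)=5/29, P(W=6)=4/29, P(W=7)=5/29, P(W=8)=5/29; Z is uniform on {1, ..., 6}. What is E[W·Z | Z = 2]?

P(Z = 2) = 1/6.
Summing WZ·P(x,y) over outcomes with Z = 2 gives 49/29.
E[W·Z | Z = 2] = (49/29) / (1/6) = 294/29.

294/29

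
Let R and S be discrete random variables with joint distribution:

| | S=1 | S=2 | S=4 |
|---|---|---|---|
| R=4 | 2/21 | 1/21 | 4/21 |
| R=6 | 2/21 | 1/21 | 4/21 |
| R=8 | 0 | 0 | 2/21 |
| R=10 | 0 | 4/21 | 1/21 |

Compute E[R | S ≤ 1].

P(S ≤ 1) = 4/21.
Σ R·P over the event = 4·(2/21) + 6·(2/21) = 20/21.
E[R | S ≤ 1] = (20/21) / (4/21) = 5.

5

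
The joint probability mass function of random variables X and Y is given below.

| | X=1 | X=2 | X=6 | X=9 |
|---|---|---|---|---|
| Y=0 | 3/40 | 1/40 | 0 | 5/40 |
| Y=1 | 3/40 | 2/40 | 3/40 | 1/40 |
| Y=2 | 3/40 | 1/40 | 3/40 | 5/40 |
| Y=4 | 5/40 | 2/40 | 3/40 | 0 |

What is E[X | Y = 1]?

34/9

P(Y = 1) = 9/40.
Σ X·P over the event = 1·(3/40) + 2·(2/40) + 6·(3/40) + 9·(1/40) = 17/20.
E[X | Y = 1] = (17/20) / (9/40) = 34/9.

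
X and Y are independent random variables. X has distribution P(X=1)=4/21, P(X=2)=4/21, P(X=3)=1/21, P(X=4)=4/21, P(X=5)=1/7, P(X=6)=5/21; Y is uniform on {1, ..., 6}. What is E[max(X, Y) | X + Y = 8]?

P(X + Y = 8) = 17/126.
Summing max(X,Y)·P(x,y) over outcomes with X + Y = 8 gives 5/7.
E[max(X, Y) | X + Y = 8] = (5/7) / (17/126) = 90/17.

90/17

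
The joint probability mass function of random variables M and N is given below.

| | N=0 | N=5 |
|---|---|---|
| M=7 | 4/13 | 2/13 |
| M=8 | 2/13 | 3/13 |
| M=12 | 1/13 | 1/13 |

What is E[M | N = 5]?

P(N = 5) = 6/13.
Σ M·P over the event = 7·(2/13) + 8·(3/13) + 12·(1/13) = 50/13.
E[M | N = 5] = (50/13) / (6/13) = 25/3.

25/3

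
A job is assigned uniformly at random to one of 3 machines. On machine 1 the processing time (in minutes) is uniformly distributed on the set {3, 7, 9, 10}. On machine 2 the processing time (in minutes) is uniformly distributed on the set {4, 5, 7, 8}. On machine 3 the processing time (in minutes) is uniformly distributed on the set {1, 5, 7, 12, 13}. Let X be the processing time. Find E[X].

E[X | machine 1] = (3+7+9+10)/4 = 29/4.
E[X | machine 2] = (4+5+7+8)/4 = 6.
E[X | machine 3] = (1+5+7+12+13)/5 = 38/5.
E[X] = (1/3)·(29/4) + (1/3)·(6) + (1/3)·(38/5) = 139/20.

139/20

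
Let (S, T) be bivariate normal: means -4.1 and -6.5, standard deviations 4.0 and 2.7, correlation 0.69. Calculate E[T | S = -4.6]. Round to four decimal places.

E[T | S=x] = μ_T + ρ(σ_T/σ_S)(x − μ_S) for jointly normal variables.
E[T | S=-4.6] = -6.5 + (0.69)·(2.7/4.0)·(-4.6 − (-4.1)) = -6.5 + (0.46575)·(-0.5) = -6.7329.

-6.7329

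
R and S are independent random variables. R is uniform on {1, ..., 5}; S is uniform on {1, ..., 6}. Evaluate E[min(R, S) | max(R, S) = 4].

Outcomes with max(R, S) = 4: (1,4), (2,4), (3,4), (4,1), (4,2), (4,3), (4,4), each with probability 1/30.
E[min(R, S) | max(R, S) = 4] = (1 + 2 + 3 + 1 + 2 + 3 + 4) / 7 = 16/7.

16/7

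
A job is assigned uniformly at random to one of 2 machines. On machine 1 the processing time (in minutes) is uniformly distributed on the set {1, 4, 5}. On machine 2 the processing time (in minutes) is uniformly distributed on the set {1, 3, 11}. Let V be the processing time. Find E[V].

E[V | machine 1] = (1+4+5)/3 = 10/3.
E[V | machine 2] = (1+3+11)/3 = 5.
E[V] = (1/2)·(10/3) + (1/2)·(5) = 25/6.

25/6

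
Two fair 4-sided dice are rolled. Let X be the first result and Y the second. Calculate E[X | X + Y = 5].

Outcomes with X + Y = 5: (1,4), (2,3), (3,2), (4,1), each with probability 1/16.
E[X | X + Y = 5] = (1 + 2 + 3 + 4) / 4 = 5/2.

5/2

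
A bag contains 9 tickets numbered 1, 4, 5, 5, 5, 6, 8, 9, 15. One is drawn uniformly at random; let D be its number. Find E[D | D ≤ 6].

P(D ≤ 6) = 2/3.
Σ over the event: 1·1/9 + 4·1/9 + 5·1/3 + 6·1/9 = 26/9.
E[D | D ≤ 6] = (26/9) / (2/3) = 13/3.

13/3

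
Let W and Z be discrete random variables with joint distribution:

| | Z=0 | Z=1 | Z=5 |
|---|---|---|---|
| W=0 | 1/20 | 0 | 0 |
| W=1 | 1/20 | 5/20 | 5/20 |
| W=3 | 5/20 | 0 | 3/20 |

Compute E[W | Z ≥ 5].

P(Z ≥ 5) = 2/5.
Σ W·P over the event = 1·(5/20) + 3·(3/20) = 7/10.
E[W | Z ≥ 5] = (7/10) / (2/5) = 7/4.

7/4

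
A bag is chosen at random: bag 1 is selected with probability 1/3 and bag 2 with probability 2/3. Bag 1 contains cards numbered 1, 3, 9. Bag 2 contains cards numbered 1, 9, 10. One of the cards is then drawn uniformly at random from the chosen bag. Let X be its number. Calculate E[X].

E[X | bag 1] = (1+3+9)/3 = 13/3.
E[X | bag 2] = (1+9+10)/3 = 20/3.
By the law of total expectation,
E[X] = (1/3)·(13/3) + (2/3)·(20/3) = 53/9.

53/9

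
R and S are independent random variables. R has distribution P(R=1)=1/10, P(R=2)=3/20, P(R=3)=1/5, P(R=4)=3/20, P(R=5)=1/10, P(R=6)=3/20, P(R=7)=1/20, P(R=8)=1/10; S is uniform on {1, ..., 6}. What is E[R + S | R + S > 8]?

P(R + S > 8) = 3/8.
Summing (R+S)·P(x,y) over outcomes with R + S > 8 gives 59/15.
E[R + S | R + S > 8] = (59/15) / (3/8) = 472/45.

472/45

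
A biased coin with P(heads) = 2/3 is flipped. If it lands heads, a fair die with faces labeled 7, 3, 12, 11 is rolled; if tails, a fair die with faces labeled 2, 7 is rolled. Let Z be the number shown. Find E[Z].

E[Z | heads] = (7+3+12+11)/4 = 33/4.
E[Z | tails] = (2+7)/2 = 9/2.
By the law of total expectation,
E[Z] = (2/3)·(33/4) + (1/3)·(9/2) = 7.

7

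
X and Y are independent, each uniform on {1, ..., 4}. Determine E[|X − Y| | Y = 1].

3/2

Outcomes with Y = 1: (1,1), (2,1), (3,1), (4,1), each with probability 1/16.
E[|X − Y| | Y = 1] = (0 + 1 + 2 + 3) / 4 = 3/2.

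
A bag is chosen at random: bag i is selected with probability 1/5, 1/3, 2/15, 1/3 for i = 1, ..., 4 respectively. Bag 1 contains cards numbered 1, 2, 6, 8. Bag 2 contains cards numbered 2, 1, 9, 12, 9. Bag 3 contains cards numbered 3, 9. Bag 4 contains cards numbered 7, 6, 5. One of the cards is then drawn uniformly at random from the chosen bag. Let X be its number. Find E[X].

117/20

E[X | bag 1] = (1+2+6+8)/4 = 17/4.
E[X | bag 2] = (2+1+9+12+9)/5 = 33/5.
E[X | bag 3] = (3+9)/2 = 6.
E[X | bag 4] = (7+6+5)/3 = 6.
E[X] = (1/5)·(17/4) + (1/3)·(33/5) + (2/15)·(6) + (1/3)·(6) = 117/20.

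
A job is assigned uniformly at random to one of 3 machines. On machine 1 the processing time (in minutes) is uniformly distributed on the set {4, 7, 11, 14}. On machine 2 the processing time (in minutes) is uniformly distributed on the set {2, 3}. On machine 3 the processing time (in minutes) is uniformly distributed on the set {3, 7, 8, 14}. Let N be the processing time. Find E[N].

13/2

E[N | machine 1] = (4+7+11+14)/4 = 9.
E[N | machine 2] = (2+3)/2 = 5/2.
E[N | machine 3] = (3+7+8+14)/4 = 8.
By the law of total expectation,
E[N] = (1/3)·(9) + (1/3)·(5/2) + (1/3)·(8) = 13/2.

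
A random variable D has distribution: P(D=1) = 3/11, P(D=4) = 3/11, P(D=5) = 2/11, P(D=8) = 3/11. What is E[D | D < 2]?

P(D < 2) = 3/11.
Σ over the event: 1·3/11 = 3/11.
E[D | D < 2] = (3/11) / (3/11) = 1.

1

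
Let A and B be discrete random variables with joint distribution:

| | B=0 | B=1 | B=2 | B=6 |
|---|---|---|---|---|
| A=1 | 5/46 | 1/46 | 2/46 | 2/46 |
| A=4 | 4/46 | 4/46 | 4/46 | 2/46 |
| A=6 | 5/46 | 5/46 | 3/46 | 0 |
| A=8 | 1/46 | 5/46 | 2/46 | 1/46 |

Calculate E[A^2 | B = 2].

302/11

P(B = 2) = 11/46.
Σ A^2·P over the event = 1·(2/46) + 16·(4/46) + 36·(3/46) + 64·(2/46) = 151/23.
E[A^2 | B = 2] = (151/23) / (11/46) = 302/11.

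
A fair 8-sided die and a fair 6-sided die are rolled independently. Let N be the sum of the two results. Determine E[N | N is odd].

P(N is odd) = 1/2.
Σ over the event: 3·1/24 + 5·1/12 + 7·1/8 + 9·1/8 + 11·1/12 + 13·1/24 = 4.
E[N | N is odd] = (4) / (1/2) = 8.

8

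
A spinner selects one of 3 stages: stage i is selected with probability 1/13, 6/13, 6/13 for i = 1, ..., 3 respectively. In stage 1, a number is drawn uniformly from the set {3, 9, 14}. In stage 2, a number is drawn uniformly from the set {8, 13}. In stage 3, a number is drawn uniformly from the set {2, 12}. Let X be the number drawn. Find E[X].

341/39

E[X | stage 1] = (3+9+14)/3 = 26/3.
E[X | stage 2] = (8+13)/2 = 21/2.
E[X | stage 3] = (2+12)/2 = 7.
E[X] = (1/13)·(26/3) + (6/13)·(21/2) + (6/13)·(7) = 341/39.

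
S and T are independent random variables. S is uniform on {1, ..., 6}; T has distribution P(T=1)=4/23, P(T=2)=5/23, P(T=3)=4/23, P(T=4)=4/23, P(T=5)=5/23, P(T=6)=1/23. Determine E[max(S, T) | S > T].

304/65

P(S > T) = 65/138.
Summing max(S,T)·P(x,y) over outcomes with S > T gives 152/69.
E[max(S, T) | S > T] = (152/69) / (65/138) = 304/65.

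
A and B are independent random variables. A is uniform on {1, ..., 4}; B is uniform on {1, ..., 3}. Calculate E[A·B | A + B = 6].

Outcomes with A + B = 6: (3,3), (4,2), each with probability 1/12.
E[A·B | A + B = 6] = (9 + 8) / 2 = 17/2.

17/2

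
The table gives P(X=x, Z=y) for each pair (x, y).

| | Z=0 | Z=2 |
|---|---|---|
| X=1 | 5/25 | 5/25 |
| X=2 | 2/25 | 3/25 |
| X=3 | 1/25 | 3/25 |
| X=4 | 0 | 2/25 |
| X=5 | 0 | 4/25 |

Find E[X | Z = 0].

P(Z = 0) = 8/25.
Σ X·P over the event = 1·(5/25) + 2·(2/25) + 3·(1/25) = 12/25.
E[X | Z = 0] = (12/25) / (8/25) = 3/2.

3/2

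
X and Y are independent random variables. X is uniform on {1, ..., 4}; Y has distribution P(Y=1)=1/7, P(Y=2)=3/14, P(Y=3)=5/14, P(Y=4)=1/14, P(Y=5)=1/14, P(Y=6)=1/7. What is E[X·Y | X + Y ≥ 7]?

P(X + Y ≥ 7) = 9/28.
Summing XY·P(x,y) over outcomes with X + Y ≥ 7 gives 253/56.
E[X·Y | X + Y ≥ 7] = (253/56) / (9/28) = 253/18.

253/18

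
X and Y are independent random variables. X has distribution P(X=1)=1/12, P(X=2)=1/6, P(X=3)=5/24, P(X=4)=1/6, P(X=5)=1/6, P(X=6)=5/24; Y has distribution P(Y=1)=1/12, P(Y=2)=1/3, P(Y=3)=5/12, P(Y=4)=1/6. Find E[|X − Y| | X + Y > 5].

2

P(X + Y > 5) = 65/96.
Summing |X−Y|·P(x,y) over outcomes with X + Y > 5 gives 65/48.
E[|X − Y| | X + Y > 5] = (65/48) / (65/96) = 2.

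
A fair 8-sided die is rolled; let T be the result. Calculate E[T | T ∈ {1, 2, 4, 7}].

P(T ∈ {1, 2, 4, 7}) = 1/2.
Σ over the event: 1·1/8 + 2·1/8 + 4·1/8 + 7·1/8 = 7/4.
E[T | T ∈ {1, 2, 4, 7}] = (7/4) / (1/2) = 7/2.

7/2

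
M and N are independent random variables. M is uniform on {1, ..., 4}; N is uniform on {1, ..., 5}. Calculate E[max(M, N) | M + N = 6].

4

P(M + N = 6) = 1/5.
Summing max(M,N)·P(x,y) over outcomes with M + N = 6 gives 4/5.
E[max(M, N) | M + N = 6] = (4/5) / (1/5) = 4.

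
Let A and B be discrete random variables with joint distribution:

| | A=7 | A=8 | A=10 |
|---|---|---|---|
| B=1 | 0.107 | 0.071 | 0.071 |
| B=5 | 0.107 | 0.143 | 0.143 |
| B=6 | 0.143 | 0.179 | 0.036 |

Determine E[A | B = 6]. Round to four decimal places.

7.8017

P(B = 6) = 0.358.
Σ A·P over the event = 7·(0.143) + 8·(0.179) + 10·(0.036) = 2.793.
E[A | B = 6] = (2.793) / (0.358) = 7.8017.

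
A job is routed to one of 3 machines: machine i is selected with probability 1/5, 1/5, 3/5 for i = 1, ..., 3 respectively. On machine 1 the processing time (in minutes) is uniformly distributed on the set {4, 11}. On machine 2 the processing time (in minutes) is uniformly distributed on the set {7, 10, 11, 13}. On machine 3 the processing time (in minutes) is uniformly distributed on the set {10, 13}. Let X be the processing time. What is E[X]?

E[X | machine 1] = (4+11)/2 = 15/2.
E[X | machine 2] = (7+10+11+13)/4 = 41/4.
E[X | machine 3] = (10+13)/2 = 23/2.
E[X] = (1/5)·(15/2) + (1/5)·(41/4) + (3/5)·(23/2) = 209/20.

209/20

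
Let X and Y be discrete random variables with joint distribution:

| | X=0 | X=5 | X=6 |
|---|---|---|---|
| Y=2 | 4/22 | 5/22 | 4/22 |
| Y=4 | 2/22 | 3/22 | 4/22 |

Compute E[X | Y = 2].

49/13

P(Y = 2) = 13/22.
Σ X·P over the event = 0·(4/22) + 5·(5/22) + 6·(4/22) = 49/22.
E[X | Y = 2] = (49/22) / (13/22) = 49/13.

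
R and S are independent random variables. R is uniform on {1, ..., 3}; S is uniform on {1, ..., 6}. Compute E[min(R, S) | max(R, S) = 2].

4/3

Outcomes with max(R, S) = 2: (1,2), (2,1), (2,2), each with probability 1/18.
E[min(R, S) | max(R, S) = 2] = (1 + 1 + 2) / 3 = 4/3.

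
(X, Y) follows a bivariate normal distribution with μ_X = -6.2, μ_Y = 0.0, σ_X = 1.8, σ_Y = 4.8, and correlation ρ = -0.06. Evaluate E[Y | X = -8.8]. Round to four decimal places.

For a bivariate normal, E[Y | X=x] = μ_Y + ρ·(σ_Y/σ_X)·(x − μ_X).
E[Y | X=-8.8] = 0.0 + (-0.06)·(4.8/1.8)·(-8.8 − (-6.2)) = 0.0 + (-0.16)·(-2.6) = 0.4160.

0.4160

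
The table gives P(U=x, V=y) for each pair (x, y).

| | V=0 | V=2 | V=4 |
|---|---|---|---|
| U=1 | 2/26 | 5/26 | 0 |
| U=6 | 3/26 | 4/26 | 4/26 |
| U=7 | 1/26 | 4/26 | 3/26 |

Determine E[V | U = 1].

10/7

P(U = 1) = 7/26.
Summing V·P(U=x,V=y) over the conditioning event gives 5/13.
E[V | U = 1] = (5/13) / (7/26) = 10/7.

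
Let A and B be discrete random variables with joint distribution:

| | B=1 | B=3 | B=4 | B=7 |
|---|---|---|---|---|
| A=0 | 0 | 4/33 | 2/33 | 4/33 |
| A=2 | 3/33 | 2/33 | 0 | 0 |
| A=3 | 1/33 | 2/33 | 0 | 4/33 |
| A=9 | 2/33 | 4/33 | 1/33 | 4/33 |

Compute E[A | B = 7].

4

P(B = 7) = 4/11.
Σ A·P over the event = 0·(4/33) + 3·(4/33) + 9·(4/33) = 16/11.
E[A | B = 7] = (16/11) / (4/11) = 4.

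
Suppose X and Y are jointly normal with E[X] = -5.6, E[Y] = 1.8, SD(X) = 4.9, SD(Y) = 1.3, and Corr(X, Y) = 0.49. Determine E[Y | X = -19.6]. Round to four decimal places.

-0.0200

For a bivariate normal, E[Y | X=x] = μ_Y + ρ·(σ_Y/σ_X)·(x − μ_X).
E[Y | X=-19.6] = 1.8 + (0.49)·(1.3/4.9)·(-19.6 − (-5.6)) = 1.8 + (0.13)·(-14) = -0.0200.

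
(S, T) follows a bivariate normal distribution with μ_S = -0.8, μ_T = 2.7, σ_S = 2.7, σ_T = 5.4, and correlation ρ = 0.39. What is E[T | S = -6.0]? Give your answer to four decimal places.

-1.3560

The regression of T on S has slope ρ·σ_T/σ_S and passes through (μ_S, μ_T).
E[T | S=-6.0] = 2.7 + (0.39)·(5.4/2.7)·(-6.0 − (-0.8)) = 2.7 + (0.78)·(-5.2) = -1.3560.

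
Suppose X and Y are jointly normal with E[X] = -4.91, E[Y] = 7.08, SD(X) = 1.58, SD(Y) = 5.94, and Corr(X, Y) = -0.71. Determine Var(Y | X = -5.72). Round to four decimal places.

Var(Y | X=x) = (1 − ρ²)·σ_Y².
Var(Y | X=-5.72) = (5.94)²·(1 − (-0.71)²) = 35.2836·0.4959 = 17.4971.

17.4971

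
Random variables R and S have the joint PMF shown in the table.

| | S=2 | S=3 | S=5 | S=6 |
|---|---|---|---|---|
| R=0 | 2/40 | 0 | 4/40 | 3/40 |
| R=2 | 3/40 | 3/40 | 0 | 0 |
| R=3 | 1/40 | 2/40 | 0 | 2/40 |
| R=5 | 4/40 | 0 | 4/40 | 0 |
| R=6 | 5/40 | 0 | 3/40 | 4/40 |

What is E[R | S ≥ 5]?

P(S ≥ 5) = 1/2.
Σ R·P over the event = 0·(4/40) + 0·(3/40) + 3·(2/40) + 5·(4/40) + 6·(3/40) + 6·(4/40) = 17/10.
E[R | S ≥ 5] = (17/10) / (1/2) = 17/5.

17/5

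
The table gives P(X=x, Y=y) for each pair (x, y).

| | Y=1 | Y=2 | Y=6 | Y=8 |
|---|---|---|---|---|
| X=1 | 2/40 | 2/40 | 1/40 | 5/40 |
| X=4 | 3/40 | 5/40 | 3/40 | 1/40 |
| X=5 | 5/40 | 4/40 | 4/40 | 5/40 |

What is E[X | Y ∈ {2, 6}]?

P(Y ∈ {2, 6}) = 19/40.
Σ X·P over the event = 1·(2/40) + 1·(1/40) + 4·(5/40) + 4·(3/40) + 5·(4/40) + 5·(4/40) = 15/8.
E[X | Y ∈ {2, 6}] = (15/8) / (19/40) = 75/19.

75/19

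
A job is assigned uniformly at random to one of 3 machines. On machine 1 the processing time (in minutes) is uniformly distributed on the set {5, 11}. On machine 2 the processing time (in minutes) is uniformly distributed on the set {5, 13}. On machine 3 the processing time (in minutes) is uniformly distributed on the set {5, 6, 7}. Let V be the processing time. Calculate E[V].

23/3

E[V | machine 1] = (5+11)/2 = 8.
E[V | machine 2] = (5+13)/2 = 9.
E[V | machine 3] = (5+6+7)/3 = 6.
E[V] = (1/3)·(8) + (1/3)·(9) + (1/3)·(6) = 23/3.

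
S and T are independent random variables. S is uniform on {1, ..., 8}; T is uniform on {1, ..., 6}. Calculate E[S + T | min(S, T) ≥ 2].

P(min(S, T) ≥ 2) = 35/48.
Summing (S+T)·P(x,y) over outcomes with min(S, T) ≥ 2 gives 105/16.
E[S + T | min(S, T) ≥ 2] = (105/16) / (35/48) = 9.

9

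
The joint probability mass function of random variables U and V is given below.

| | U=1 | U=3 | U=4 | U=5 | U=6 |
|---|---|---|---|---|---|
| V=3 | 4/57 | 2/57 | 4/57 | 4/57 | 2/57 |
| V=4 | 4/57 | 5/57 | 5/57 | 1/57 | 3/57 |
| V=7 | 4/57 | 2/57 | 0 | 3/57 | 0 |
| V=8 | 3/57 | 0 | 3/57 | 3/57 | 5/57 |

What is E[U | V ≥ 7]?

P(V ≥ 7) = 23/57.
Σ U·P over the event = 1·(4/57) + 1·(3/57) + 3·(2/57) + 4·(3/57) + 5·(3/57) + 5·(3/57) + 6·(5/57) = 85/57.
E[U | V ≥ 7] = (85/57) / (23/57) = 85/23.

85/23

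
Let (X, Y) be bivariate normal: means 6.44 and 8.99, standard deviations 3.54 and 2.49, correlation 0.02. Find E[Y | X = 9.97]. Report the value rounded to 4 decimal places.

9.0397

E[Y | X=x] = μ_Y + ρ(σ_Y/σ_X)(x − μ_X) for jointly normal variables.
E[Y | X=9.97] = 8.99 + (0.02)·(2.49/3.54)·(9.97 − (6.44)) = 8.99 + (0.014068)·(3.53) = 9.0397.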